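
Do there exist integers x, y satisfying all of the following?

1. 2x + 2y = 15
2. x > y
No

Even the single constraint (2x + 2y = 15) is infeasible over the integers.

  - 2x + 2y = 15: every term on the left is divisible by 2, so the LHS ≡ 0 (mod 2), but the RHS 15 is not — no integer solution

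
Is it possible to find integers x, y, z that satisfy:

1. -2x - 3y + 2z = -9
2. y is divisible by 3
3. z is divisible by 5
Yes

Take x = -9, y = 9, z = 0. Substituting into each constraint:
  (1) -2(-9) - 3(9) + 2(0) = -9 ✓
  (2) 9 = 3 × 3, remainder 0 ✓
  (3) 0 = 5 × 0, remainder 0 ✓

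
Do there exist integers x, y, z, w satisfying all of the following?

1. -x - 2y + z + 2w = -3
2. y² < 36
Yes

Take x = 3, y = 0, z = 0, w = 0. Substituting into each constraint:
  (1) (-3) - 2(0) + 0 + 2(0) = -3 ✓
  (2) y² = (0)² = 0, and 0 < 36 ✓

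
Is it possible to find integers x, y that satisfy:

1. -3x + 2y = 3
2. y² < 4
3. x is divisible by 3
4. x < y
No

The full constraint system is jointly infeasible over the integers. Each constraint and what it forces:

  - -3x + 2y = 3: is a linear equation tying the variables together
  - y² < 4: restricts y to |y| ≤ 1
  - x is divisible by 3: restricts x to multiples of 3
  - x < y: bounds one variable relative to another variable

The bounds confine y to {-1, 0, 1}. For each value, substitute into the equation:
  • y = -1: the equation gives -3x = 5, so x would not be an integer.
  • y = 0: the equation forces x = -1, but 3 does not divide -1.
  • y = 1: the equation gives -3x = 1, so x would not be an integer.
Every case fails, so no integer solution exists.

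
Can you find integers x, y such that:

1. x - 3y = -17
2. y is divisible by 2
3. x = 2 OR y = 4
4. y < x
No

A contradictory subset is {x - 3y = -17, x = 2 OR y = 4, y < x}. No integer assignment can satisfy these jointly:

  - x - 3y = -17: is a linear equation tying the variables together
  - x = 2 OR y = 4: forces a choice: either x = 2 or y = 4
  - y < x: bounds one variable relative to another variable

Split on the disjunction (x = 2 OR y = 4):
  • If x = 2: with x = 2, every remaining term of the linear equation is divisible by 3, so the left side is ≡ 0 (mod 3); but the right side -19 ≡ 2 (mod 3). No integers can satisfy it.
  • If y = 4: the equation forces x = -5, giving (y, x) = (4, -5), which violates x > y.
Both branches are infeasible, so the system has no integer solution.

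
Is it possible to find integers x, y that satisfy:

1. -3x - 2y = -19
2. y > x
Yes

Take x = 3, y = 5. Substituting into each constraint:
  (1) -3(3) - 2(5) = -19 ✓
  (2) 5 > 3 ✓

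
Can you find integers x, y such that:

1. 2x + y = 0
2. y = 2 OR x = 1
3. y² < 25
Yes

Take x = 1, y = -2. Substituting into each constraint:
  (1) 2(1) + (-2) = 0 ✓
  (2) x = 1, target 1 ✓ (second branch holds)
  (3) y² = (-2)² = 4, and 4 < 25 ✓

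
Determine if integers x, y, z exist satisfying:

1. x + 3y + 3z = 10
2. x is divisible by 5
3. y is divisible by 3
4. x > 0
Yes

Take x = 10, y = 0, z = 0. Substituting into each constraint:
  (1) 10 + 3(0) + 3(0) = 10 ✓
  (2) 10 = 5 × 2, remainder 0 ✓
  (3) 0 = 3 × 0, remainder 0 ✓
  (4) 10 > 0 ✓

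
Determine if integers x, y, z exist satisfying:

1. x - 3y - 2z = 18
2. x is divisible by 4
Yes

Take x = 0, y = -6, z = 0. Substituting into each constraint:
  (1) 0 - 3(-6) - 2(0) = 18 ✓
  (2) 0 = 4 × 0, remainder 0 ✓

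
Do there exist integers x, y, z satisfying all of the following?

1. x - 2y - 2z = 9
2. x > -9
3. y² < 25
Yes

Take x = 1, y = -4, z = 0. Substituting into each constraint:
  (1) 1 - 2(-4) - 2(0) = 9 ✓
  (2) 1 > -9 ✓
  (3) y² = (-4)² = 16, and 16 < 25 ✓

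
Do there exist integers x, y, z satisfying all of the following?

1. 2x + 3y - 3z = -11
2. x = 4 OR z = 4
Yes

Take x = 5, y = -3, z = 4. Substituting into each constraint:
  (1) 2(5) + 3(-3) - 3(4) = -11 ✓
  (2) z = 4, target 4 ✓ (second branch holds)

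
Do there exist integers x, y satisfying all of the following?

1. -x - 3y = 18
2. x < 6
Yes

Take x = -18, y = 0. Substituting into each constraint:
  (1) 18 - 3(0) = 18 ✓
  (2) -18 < 6 ✓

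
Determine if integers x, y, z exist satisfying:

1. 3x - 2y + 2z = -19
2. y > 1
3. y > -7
Yes

Take x = 1, y = 11, z = 0. Substituting into each constraint:
  (1) 3(1) - 2(11) + 2(0) = -19 ✓
  (2) 11 > 1 ✓
  (3) 11 > -7 ✓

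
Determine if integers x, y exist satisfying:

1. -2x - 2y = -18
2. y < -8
Yes

Take x = 18, y = -9. Substituting into each constraint:
  (1) -2(18) - 2(-9) = -18 ✓
  (2) -9 < -8 ✓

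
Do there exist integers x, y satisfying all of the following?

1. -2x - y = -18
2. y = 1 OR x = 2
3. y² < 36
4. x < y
No

The full constraint system is jointly infeasible over the integers. Each constraint and what it forces:

  - -2x - y = -18: is a linear equation tying the variables together
  - y = 1 OR x = 2: forces a choice: either y = 1 or x = 2
  - y² < 36: restricts y to |y| ≤ 5
  - x < y: bounds one variable relative to another variable

Split on the disjunction (y = 1 OR x = 2):
  • If y = 1: with y = 1, every remaining term of the linear equation is divisible by 2, so the left side is ≡ 0 (mod 2); but the right side -17 ≡ 1 (mod 2). No integers can satisfy it.
  • If x = 2: the equation forces y = 14, but y² < 36 requires |y| ≤ 5.
Both branches are infeasible, so the system has no integer solution.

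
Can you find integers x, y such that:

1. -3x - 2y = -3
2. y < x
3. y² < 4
Yes

Take x = 1, y = 0. Substituting into each constraint:
  (1) -3(1) - 2(0) = -3 ✓
  (2) 0 < 1 ✓
  (3) y² = (0)² = 0, and 0 < 4 ✓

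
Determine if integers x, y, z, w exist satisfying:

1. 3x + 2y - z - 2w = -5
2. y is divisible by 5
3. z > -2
Yes

Take x = 0, y = 0, z = 1, w = 2. Substituting into each constraint:
  (1) 3(0) + 2(0) + (-1) - 2(2) = -5 ✓
  (2) 0 = 5 × 0, remainder 0 ✓
  (3) 1 > -2 ✓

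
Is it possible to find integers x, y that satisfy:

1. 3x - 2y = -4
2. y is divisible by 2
Yes

Take x = 0, y = 2. Substituting into each constraint:
  (1) 3(0) - 2(2) = -4 ✓
  (2) 2 = 2 × 1, remainder 0 ✓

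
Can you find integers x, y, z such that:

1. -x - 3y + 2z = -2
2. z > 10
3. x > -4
Yes

Take x = 24, y = 0, z = 11. Substituting into each constraint:
  (1) (-24) - 3(0) + 2(11) = -2 ✓
  (2) 11 > 10 ✓
  (3) 24 > -4 ✓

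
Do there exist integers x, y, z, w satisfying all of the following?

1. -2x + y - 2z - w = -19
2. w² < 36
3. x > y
Yes

Take x = 2, y = 1, z = 8, w = 0. Substituting into each constraint:
  (1) -2(2) + 1 - 2(8) + 0 = -19 ✓
  (2) w² = (0)² = 0, and 0 < 36 ✓
  (3) 2 > 1 ✓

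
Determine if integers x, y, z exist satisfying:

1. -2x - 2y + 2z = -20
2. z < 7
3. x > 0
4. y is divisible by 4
Yes

Take x = 10, y = 0, z = 0. Substituting into each constraint:
  (1) -2(10) - 2(0) + 2(0) = -20 ✓
  (2) 0 < 7 ✓
  (3) 10 > 0 ✓
  (4) 0 = 4 × 0, remainder 0 ✓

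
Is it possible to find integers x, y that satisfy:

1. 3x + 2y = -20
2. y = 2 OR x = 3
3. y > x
Yes

Take x = -8, y = 2. Substituting into each constraint:
  (1) 3(-8) + 2(2) = -20 ✓
  (2) y = 2, target 2 ✓ (first branch holds)
  (3) 2 > -8 ✓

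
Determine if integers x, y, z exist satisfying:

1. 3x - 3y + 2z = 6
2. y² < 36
Yes

Take x = 0, y = -2, z = 0. Substituting into each constraint:
  (1) 3(0) - 3(-2) + 2(0) = 6 ✓
  (2) y² = (-2)² = 4, and 4 < 36 ✓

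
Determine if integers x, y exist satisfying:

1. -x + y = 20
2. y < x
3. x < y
No

A contradictory subset is {y < x, x < y}. No integer assignment can satisfy these jointly:

  - y < x: bounds one variable relative to another variable
  - x < y: bounds one variable relative to another variable

Direct contradiction: x > y and y > x cannot both hold.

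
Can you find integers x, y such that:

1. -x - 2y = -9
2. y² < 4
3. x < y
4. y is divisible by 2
No

A contradictory subset is {-x - 2y = -9, y² < 4, x < y}. No integer assignment can satisfy these jointly:

  - -x - 2y = -9: is a linear equation tying the variables together
  - y² < 4: restricts y to |y| ≤ 1
  - x < y: bounds one variable relative to another variable

Propagating the comparison: x < y and y ≤ 1 give x ≤ 0. Range argument: with x ∈ [−∞, 0], y ∈ [-1, 1], the left side of the equation is at least -2, but the right side is -9 < -2. No integer solution exists.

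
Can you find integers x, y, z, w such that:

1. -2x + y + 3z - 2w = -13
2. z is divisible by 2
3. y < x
Yes

Take x = 2, y = 1, z = 0, w = 5. Substituting into each constraint:
  (1) -2(2) + 1 + 3(0) - 2(5) = -13 ✓
  (2) 0 = 2 × 0, remainder 0 ✓
  (3) 1 < 2 ✓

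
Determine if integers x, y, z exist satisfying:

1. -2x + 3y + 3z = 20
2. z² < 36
Yes

Take x = 2, y = 8, z = 0. Substituting into each constraint:
  (1) -2(2) + 3(8) + 3(0) = 20 ✓
  (2) z² = (0)² = 0, and 0 < 36 ✓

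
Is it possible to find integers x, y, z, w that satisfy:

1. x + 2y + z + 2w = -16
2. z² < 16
Yes

Take x = 0, y = -8, z = 0, w = 0. Substituting into each constraint:
  (1) 0 + 2(-8) + 0 + 2(0) = -16 ✓
  (2) z² = (0)² = 0, and 0 < 16 ✓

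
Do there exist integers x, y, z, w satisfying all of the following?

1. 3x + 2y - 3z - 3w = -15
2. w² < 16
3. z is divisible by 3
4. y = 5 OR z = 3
Yes

Take x = -2, y = 0, z = 3, w = 0. Substituting into each constraint:
  (1) 3(-2) + 2(0) - 3(3) - 3(0) = -15 ✓
  (2) w² = (0)² = 0, and 0 < 16 ✓
  (3) 3 = 3 × 1, remainder 0 ✓
  (4) z = 3, target 3 ✓ (second branch holds)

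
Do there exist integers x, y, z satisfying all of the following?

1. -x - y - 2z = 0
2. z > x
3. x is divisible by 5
Yes

Take x = 0, y = -2, z = 1. Substituting into each constraint:
  (1) 0 + 2 - 2(1) = 0 ✓
  (2) 1 > 0 ✓
  (3) 0 = 5 × 0, remainder 0 ✓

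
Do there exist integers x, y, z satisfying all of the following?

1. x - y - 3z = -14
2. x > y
Yes

Take x = 0, y = -1, z = 5. Substituting into each constraint:
  (1) 0 + 1 - 3(5) = -14 ✓
  (2) 0 > -1 ✓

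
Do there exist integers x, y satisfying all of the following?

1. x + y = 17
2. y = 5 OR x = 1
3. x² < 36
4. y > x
Yes

Take x = 1, y = 16. Substituting into each constraint:
  (1) 1 + 16 = 17 ✓
  (2) x = 1, target 1 ✓ (second branch holds)
  (3) x² = (1)² = 1, and 1 < 36 ✓
  (4) 16 > 1 ✓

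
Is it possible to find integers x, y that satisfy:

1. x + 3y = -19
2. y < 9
Yes

Take x = -19, y = 0. Substituting into each constraint:
  (1) (-19) + 3(0) = -19 ✓
  (2) 0 < 9 ✓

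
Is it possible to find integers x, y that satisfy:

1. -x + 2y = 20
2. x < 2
Yes

Take x = -20, y = 0. Substituting into each constraint:
  (1) 20 + 2(0) = 20 ✓
  (2) -20 < 2 ✓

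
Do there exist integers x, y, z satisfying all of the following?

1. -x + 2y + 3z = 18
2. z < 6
Yes

Take x = -3, y = 0, z = 5. Substituting into each constraint:
  (1) 3 + 2(0) + 3(5) = 18 ✓
  (2) 5 < 6 ✓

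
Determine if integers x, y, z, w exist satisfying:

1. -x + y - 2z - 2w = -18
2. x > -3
Yes

Take x = 0, y = -18, z = 0, w = 0. Substituting into each constraint:
  (1) 0 + (-18) - 2(0) - 2(0) = -18 ✓
  (2) 0 > -3 ✓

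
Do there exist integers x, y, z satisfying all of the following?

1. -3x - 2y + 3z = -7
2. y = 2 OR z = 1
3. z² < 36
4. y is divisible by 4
Yes

Take x = -2, y = 8, z = 1. Substituting into each constraint:
  (1) -3(-2) - 2(8) + 3(1) = -7 ✓
  (2) z = 1, target 1 ✓ (second branch holds)
  (3) z² = (1)² = 1, and 1 < 36 ✓
  (4) 8 = 4 × 2, remainder 0 ✓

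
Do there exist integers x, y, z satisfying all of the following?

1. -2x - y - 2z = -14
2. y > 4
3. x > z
Yes

Take x = 0, y = 16, z = -1. Substituting into each constraint:
  (1) -2(0) + (-16) - 2(-1) = -14 ✓
  (2) 16 > 4 ✓
  (3) 0 > -1 ✓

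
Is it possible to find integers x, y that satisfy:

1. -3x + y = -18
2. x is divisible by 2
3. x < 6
Yes

Take x = 0, y = -18. Substituting into each constraint:
  (1) -3(0) + (-18) = -18 ✓
  (2) 0 = 2 × 0, remainder 0 ✓
  (3) 0 < 6 ✓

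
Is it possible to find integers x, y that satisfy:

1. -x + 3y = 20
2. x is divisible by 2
Yes

Take x = -2, y = 6. Substituting into each constraint:
  (1) 2 + 3(6) = 20 ✓
  (2) -2 = 2 × -1, remainder 0 ✓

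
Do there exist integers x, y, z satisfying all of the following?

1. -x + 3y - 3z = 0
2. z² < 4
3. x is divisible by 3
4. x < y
Yes

Take x = 0, y = 1, z = 1. Substituting into each constraint:
  (1) 0 + 3(1) - 3(1) = 0 ✓
  (2) z² = (1)² = 1, and 1 < 4 ✓
  (3) 0 = 3 × 0, remainder 0 ✓
  (4) 0 < 1 ✓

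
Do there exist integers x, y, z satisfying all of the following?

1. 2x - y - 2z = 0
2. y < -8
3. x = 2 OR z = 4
Yes

Take x = 2, y = -10, z = 7. Substituting into each constraint:
  (1) 2(2) + 10 - 2(7) = 0 ✓
  (2) -10 < -8 ✓
  (3) x = 2, target 2 ✓ (first branch holds)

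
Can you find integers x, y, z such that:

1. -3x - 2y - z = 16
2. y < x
Yes

Take x = 0, y = -1, z = -14. Substituting into each constraint:
  (1) -3(0) - 2(-1) + 14 = 16 ✓
  (2) -1 < 0 ✓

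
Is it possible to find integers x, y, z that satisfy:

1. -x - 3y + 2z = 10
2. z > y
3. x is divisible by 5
Yes

Take x = -10, y = 2, z = 3. Substituting into each constraint:
  (1) 10 - 3(2) + 2(3) = 10 ✓
  (2) 3 > 2 ✓
  (3) -10 = 5 × -2, remainder 0 ✓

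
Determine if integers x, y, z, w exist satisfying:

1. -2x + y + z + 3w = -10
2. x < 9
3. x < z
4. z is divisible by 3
Yes

Take x = -1, y = 0, z = 0, w = -4. Substituting into each constraint:
  (1) -2(-1) + 0 + 0 + 3(-4) = -10 ✓
  (2) -1 < 9 ✓
  (3) -1 < 0 ✓
  (4) 0 = 3 × 0, remainder 0 ✓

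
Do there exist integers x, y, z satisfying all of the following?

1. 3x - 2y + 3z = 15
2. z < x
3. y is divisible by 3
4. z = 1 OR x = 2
Yes

Take x = 2, y = -3, z = 1. Substituting into each constraint:
  (1) 3(2) - 2(-3) + 3(1) = 15 ✓
  (2) 1 < 2 ✓
  (3) -3 = 3 × -1, remainder 0 ✓
  (4) z = 1, target 1 ✓ (first branch holds)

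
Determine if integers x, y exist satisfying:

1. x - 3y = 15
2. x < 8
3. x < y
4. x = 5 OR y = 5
No

A contradictory subset is {x - 3y = 15, x < y, x = 5 OR y = 5}. No integer assignment can satisfy these jointly:

  - x - 3y = 15: is a linear equation tying the variables together
  - x < y: bounds one variable relative to another variable
  - x = 5 OR y = 5: forces a choice: either x = 5 or y = 5

Split on the disjunction (x = 5 OR y = 5):
  • If x = 5: with x = 5, every remaining term of the linear equation is divisible by 3, so the left side is ≡ 0 (mod 3); but the right side 10 ≡ 1 (mod 3). No integers can satisfy it.
  • If y = 5: the equation forces x = 30, giving (y, x) = (5, 30), which violates y > x.
Both branches are infeasible, so the system has no integer solution.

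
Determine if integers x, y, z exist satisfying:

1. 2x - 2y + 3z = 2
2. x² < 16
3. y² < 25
Yes

Take x = 0, y = 2, z = 2. Substituting into each constraint:
  (1) 2(0) - 2(2) + 3(2) = 2 ✓
  (2) x² = (0)² = 0, and 0 < 16 ✓
  (3) y² = (2)² = 4, and 4 < 25 ✓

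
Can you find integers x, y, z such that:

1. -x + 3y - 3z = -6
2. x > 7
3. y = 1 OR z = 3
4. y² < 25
Yes

Take x = 9, y = 1, z = 0. Substituting into each constraint:
  (1) (-9) + 3(1) - 3(0) = -6 ✓
  (2) 9 > 7 ✓
  (3) y = 1, target 1 ✓ (first branch holds)
  (4) y² = (1)² = 1, and 1 < 25 ✓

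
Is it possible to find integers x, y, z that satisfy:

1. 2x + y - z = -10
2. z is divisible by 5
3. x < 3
Yes

Take x = -5, y = 0, z = 0. Substituting into each constraint:
  (1) 2(-5) + 0 + 0 = -10 ✓
  (2) 0 = 5 × 0, remainder 0 ✓
  (3) -5 < 3 ✓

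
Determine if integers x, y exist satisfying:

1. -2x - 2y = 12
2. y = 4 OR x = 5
Yes

Take x = -10, y = 4. Substituting into each constraint:
  (1) -2(-10) - 2(4) = 12 ✓
  (2) y = 4, target 4 ✓ (first branch holds)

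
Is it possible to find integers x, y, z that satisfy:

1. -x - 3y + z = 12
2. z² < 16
Yes

Take x = 0, y = -4, z = 0. Substituting into each constraint:
  (1) 0 - 3(-4) + 0 = 12 ✓
  (2) z² = (0)² = 0, and 0 < 16 ✓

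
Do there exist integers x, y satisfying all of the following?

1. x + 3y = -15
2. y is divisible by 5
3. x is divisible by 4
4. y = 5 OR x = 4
No

A contradictory subset is {x + 3y = -15, x is divisible by 4, y = 5 OR x = 4}. No integer assignment can satisfy these jointly:

  - x + 3y = -15: is a linear equation tying the variables together
  - x is divisible by 4: restricts x to multiples of 4
  - y = 5 OR x = 4: forces a choice: either y = 5 or x = 4

Split on the disjunction (y = 5 OR x = 4):
  • If y = 5: with y = 5, writing x = 4x', every remaining term of the linear equation is divisible by 4, so the left side is ≡ 0 (mod 4); but the right side -30 ≡ 2 (mod 4). No integers can satisfy it.
  • If x = 4: with x = 4, every remaining term of the linear equation is divisible by 3, so the left side is ≡ 0 (mod 3); but the right side -19 ≡ 2 (mod 3). No integers can satisfy it.
Both branches are infeasible, so the system has no integer solution.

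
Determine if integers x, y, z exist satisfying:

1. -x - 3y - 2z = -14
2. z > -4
Yes

Take x = 14, y = 0, z = 0. Substituting into each constraint:
  (1) (-14) - 3(0) - 2(0) = -14 ✓
  (2) 0 > -4 ✓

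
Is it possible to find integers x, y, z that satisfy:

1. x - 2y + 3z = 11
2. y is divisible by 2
Yes

Take x = 11, y = 0, z = 0. Substituting into each constraint:
  (1) 11 - 2(0) + 3(0) = 11 ✓
  (2) 0 = 2 × 0, remainder 0 ✓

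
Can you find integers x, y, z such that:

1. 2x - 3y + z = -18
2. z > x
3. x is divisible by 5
Yes

Take x = 0, y = 7, z = 3. Substituting into each constraint:
  (1) 2(0) - 3(7) + 3 = -18 ✓
  (2) 3 > 0 ✓
  (3) 0 = 5 × 0, remainder 0 ✓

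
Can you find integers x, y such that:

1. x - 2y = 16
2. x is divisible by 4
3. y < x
Yes

Take x = 0, y = -8. Substituting into each constraint:
  (1) 0 - 2(-8) = 16 ✓
  (2) 0 = 4 × 0, remainder 0 ✓
  (3) -8 < 0 ✓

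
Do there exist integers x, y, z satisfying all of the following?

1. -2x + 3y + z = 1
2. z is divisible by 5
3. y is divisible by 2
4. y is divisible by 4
Yes

Take x = 2, y = 0, z = 5. Substituting into each constraint:
  (1) -2(2) + 3(0) + 5 = 1 ✓
  (2) 5 = 5 × 1, remainder 0 ✓
  (3) 0 = 2 × 0, remainder 0 ✓
  (4) 0 = 4 × 0, remainder 0 ✓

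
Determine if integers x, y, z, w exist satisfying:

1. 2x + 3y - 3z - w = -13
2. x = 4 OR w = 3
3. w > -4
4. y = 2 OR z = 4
Yes

Take x = -5, y = 2, z = 2, w = 3. Substituting into each constraint:
  (1) 2(-5) + 3(2) - 3(2) + (-3) = -13 ✓
  (2) w = 3, target 3 ✓ (second branch holds)
  (3) 3 > -4 ✓
  (4) y = 2, target 2 ✓ (first branch holds)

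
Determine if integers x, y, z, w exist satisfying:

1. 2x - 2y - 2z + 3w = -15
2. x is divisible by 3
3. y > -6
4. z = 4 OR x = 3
Yes

Take x = 0, y = -1, z = 4, w = -3. Substituting into each constraint:
  (1) 2(0) - 2(-1) - 2(4) + 3(-3) = -15 ✓
  (2) 0 = 3 × 0, remainder 0 ✓
  (3) -1 > -6 ✓
  (4) z = 4, target 4 ✓ (first branch holds)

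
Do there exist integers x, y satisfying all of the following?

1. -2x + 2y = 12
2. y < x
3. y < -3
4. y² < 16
No

A contradictory subset is {-2x + 2y = 12, y < x}. No integer assignment can satisfy these jointly:

  - -2x + 2y = 12: is a linear equation tying the variables together
  - y < x: bounds one variable relative to another variable

From the equation, x − y = -6, i.e. x − y = -6; but x > y requires x − y ≥ 1. Contradiction.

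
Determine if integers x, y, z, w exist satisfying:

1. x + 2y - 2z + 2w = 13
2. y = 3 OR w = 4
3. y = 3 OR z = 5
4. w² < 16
Yes

Take x = 1, y = 3, z = 0, w = 3. Substituting into each constraint:
  (1) 1 + 2(3) - 2(0) + 2(3) = 13 ✓
  (2) y = 3, target 3 ✓ (first branch holds)
  (3) y = 3, target 3 ✓ (first branch holds)
  (4) w² = (3)² = 9, and 9 < 16 ✓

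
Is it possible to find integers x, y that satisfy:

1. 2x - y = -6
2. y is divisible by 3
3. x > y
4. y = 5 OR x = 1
No

A contradictory subset is {2x - y = -6, x > y, y = 5 OR x = 1}. No integer assignment can satisfy these jointly:

  - 2x - y = -6: is a linear equation tying the variables together
  - x > y: bounds one variable relative to another variable
  - y = 5 OR x = 1: forces a choice: either y = 5 or x = 1

Split on the disjunction (y = 5 OR x = 1):
  • If y = 5: with y = 5, every remaining term of the linear equation is divisible by 2, so the left side is ≡ 0 (mod 2); but the right side -1 ≡ 1 (mod 2). No integers can satisfy it.
  • If x = 1: the equation forces y = 8, giving (x, y) = (1, 8), which violates x > y.
Both branches are infeasible, so the system has no integer solution.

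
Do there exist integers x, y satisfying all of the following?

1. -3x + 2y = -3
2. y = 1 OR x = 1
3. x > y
Yes

Take x = 1, y = 0. Substituting into each constraint:
  (1) -3(1) + 2(0) = -3 ✓
  (2) x = 1, target 1 ✓ (second branch holds)
  (3) 1 > 0 ✓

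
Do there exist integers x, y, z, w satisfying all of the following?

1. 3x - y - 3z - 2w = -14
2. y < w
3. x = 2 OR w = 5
Yes

Take x = 0, y = 4, z = 0, w = 5. Substituting into each constraint:
  (1) 3(0) + (-4) - 3(0) - 2(5) = -14 ✓
  (2) 4 < 5 ✓
  (3) w = 5, target 5 ✓ (second branch holds)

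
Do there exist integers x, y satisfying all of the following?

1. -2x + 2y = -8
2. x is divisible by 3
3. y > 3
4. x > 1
Yes

Take x = 9, y = 5. Substituting into each constraint:
  (1) -2(9) + 2(5) = -8 ✓
  (2) 9 = 3 × 3, remainder 0 ✓
  (3) 5 > 3 ✓
  (4) 9 > 1 ✓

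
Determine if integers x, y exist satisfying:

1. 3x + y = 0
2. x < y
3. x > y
No

A contradictory subset is {x < y, x > y}. No integer assignment can satisfy these jointly:

  - x < y: bounds one variable relative to another variable
  - x > y: bounds one variable relative to another variable

Direct contradiction: y > x and x > y cannot both hold.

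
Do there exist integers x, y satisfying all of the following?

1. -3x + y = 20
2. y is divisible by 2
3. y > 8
Yes

Take x = 2, y = 26. Substituting into each constraint:
  (1) -3(2) + 26 = 20 ✓
  (2) 26 = 2 × 13, remainder 0 ✓
  (3) 26 > 8 ✓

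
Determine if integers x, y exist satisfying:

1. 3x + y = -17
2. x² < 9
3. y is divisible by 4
Yes

Take x = 1, y = -20. Substituting into each constraint:
  (1) 3(1) + (-20) = -17 ✓
  (2) x² = (1)² = 1, and 1 < 9 ✓
  (3) -20 = 4 × -5, remainder 0 ✓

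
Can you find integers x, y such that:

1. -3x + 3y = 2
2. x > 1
No

Even the single constraint (-3x + 3y = 2) is infeasible over the integers.

  - -3x + 3y = 2: every term on the left is divisible by 3, so the LHS ≡ 0 (mod 3), but the RHS 2 is not — no integer solution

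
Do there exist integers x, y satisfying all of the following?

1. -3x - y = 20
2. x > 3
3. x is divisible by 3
Yes

Take x = 6, y = -38. Substituting into each constraint:
  (1) -3(6) + 38 = 20 ✓
  (2) 6 > 3 ✓
  (3) 6 = 3 × 2, remainder 0 ✓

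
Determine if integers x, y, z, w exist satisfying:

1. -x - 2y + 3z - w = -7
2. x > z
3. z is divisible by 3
Yes

Take x = 1, y = 0, z = 0, w = 6. Substituting into each constraint:
  (1) (-1) - 2(0) + 3(0) + (-6) = -7 ✓
  (2) 1 > 0 ✓
  (3) 0 = 3 × 0, remainder 0 ✓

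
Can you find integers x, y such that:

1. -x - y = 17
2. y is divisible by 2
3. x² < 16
Yes

Take x = 1, y = -18. Substituting into each constraint:
  (1) (-1) + 18 = 17 ✓
  (2) -18 = 2 × -9, remainder 0 ✓
  (3) x² = (1)² = 1, and 1 < 16 ✓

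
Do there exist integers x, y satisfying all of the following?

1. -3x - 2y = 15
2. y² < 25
Yes

Take x = -5, y = 0. Substituting into each constraint:
  (1) -3(-5) - 2(0) = 15 ✓
  (2) y² = (0)² = 0, and 0 < 25 ✓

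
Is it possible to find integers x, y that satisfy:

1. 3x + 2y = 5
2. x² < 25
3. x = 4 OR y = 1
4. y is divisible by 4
No

A contradictory subset is {3x + 2y = 5, x = 4 OR y = 1, y is divisible by 4}. No integer assignment can satisfy these jointly:

  - 3x + 2y = 5: is a linear equation tying the variables together
  - x = 4 OR y = 1: forces a choice: either x = 4 or y = 1
  - y is divisible by 4: restricts y to multiples of 4

Split on the disjunction (x = 4 OR y = 1):
  • If x = 4: with x = 4, writing y = 4y', every remaining term of the linear equation is divisible by 8, so the left side is ≡ 0 (mod 8); but the right side -7 ≡ 1 (mod 8). No integers can satisfy it.
  • If y = 1: this contradicts the divisibility constraint — 1 is not a multiple of 4.
Both branches are infeasible, so the system has no integer solution.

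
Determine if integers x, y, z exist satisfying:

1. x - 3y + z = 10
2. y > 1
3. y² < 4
No

A contradictory subset is {y > 1, y² < 4}. No integer assignment can satisfy these jointly:

  - y > 1: bounds one variable relative to a constant
  - y² < 4: restricts y to |y| ≤ 1

Direct contradiction: the bounds on y require y ≥ 2 and y ≤ 1 simultaneously, which is empty.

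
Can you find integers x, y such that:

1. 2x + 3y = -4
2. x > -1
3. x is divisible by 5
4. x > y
Yes

Take x = 10, y = -8. Substituting into each constraint:
  (1) 2(10) + 3(-8) = -4 ✓
  (2) 10 > -1 ✓
  (3) 10 = 5 × 2, remainder 0 ✓
  (4) 10 > -8 ✓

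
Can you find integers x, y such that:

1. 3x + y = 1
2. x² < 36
Yes

Take x = 0, y = 1. Substituting into each constraint:
  (1) 3(0) + 1 = 1 ✓
  (2) x² = (0)² = 0, and 0 < 36 ✓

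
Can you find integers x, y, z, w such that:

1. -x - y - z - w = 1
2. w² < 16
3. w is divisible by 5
Yes

Take x = 0, y = 0, z = -1, w = 0. Substituting into each constraint:
  (1) 0 + 0 + 1 + 0 = 1 ✓
  (2) w² = (0)² = 0, and 0 < 16 ✓
  (3) 0 = 5 × 0, remainder 0 ✓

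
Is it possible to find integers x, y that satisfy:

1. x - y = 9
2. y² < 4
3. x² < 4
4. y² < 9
No

A contradictory subset is {x - y = 9, y² < 4, x² < 4}. No integer assignment can satisfy these jointly:

  - x - y = 9: is a linear equation tying the variables together
  - y² < 4: restricts y to |y| ≤ 1
  - x² < 4: restricts x to |x| ≤ 1

Range argument: with x ∈ [-1, 1], y ∈ [-1, 1], the left side of the equation is at most 2, but the right side is 9 > 2. No integer solution exists.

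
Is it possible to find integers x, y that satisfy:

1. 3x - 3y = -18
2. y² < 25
Yes

Take x = -6, y = 0. Substituting into each constraint:
  (1) 3(-6) - 3(0) = -18 ✓
  (2) y² = (0)² = 0, and 0 < 25 ✓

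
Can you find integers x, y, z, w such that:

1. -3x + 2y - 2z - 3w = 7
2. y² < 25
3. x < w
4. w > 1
Yes

Take x = 1, y = 0, z = -8, w = 2. Substituting into each constraint:
  (1) -3(1) + 2(0) - 2(-8) - 3(2) = 7 ✓
  (2) y² = (0)² = 0, and 0 < 25 ✓
  (3) 1 < 2 ✓
  (4) 2 > 1 ✓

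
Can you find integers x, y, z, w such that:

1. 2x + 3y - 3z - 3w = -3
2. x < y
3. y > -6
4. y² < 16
Yes

Take x = 0, y = 1, z = 0, w = 2. Substituting into each constraint:
  (1) 2(0) + 3(1) - 3(0) - 3(2) = -3 ✓
  (2) 0 < 1 ✓
  (3) 1 > -6 ✓
  (4) y² = (1)² = 1, and 1 < 16 ✓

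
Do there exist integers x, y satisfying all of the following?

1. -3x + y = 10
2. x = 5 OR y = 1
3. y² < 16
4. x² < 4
No

A contradictory subset is {-3x + y = 10, x = 5 OR y = 1, x² < 4}. No integer assignment can satisfy these jointly:

  - -3x + y = 10: is a linear equation tying the variables together
  - x = 5 OR y = 1: forces a choice: either x = 5 or y = 1
  - x² < 4: restricts x to |x| ≤ 1

Split on the disjunction (x = 5 OR y = 1):
  • If x = 5: this contradicts x² < 4, which requires |x| ≤ 1.
  • If y = 1: the equation forces x = -3, but x² < 4 requires |x| ≤ 1.
Both branches are infeasible, so the system has no integer solution.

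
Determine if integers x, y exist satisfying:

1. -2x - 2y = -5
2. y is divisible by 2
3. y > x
No

Even the single constraint (-2x - 2y = -5) is infeasible over the integers.

  - -2x - 2y = -5: every term on the left is divisible by 2, so the LHS ≡ 0 (mod 2), but the RHS -5 is not — no integer solution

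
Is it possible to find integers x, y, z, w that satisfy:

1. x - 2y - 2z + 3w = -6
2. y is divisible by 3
Yes

Take x = -6, y = 0, z = 0, w = 0. Substituting into each constraint:
  (1) (-6) - 2(0) - 2(0) + 3(0) = -6 ✓
  (2) 0 = 3 × 0, remainder 0 ✓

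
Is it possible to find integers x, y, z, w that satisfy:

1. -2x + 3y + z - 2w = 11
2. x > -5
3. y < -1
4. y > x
Yes

Take x = -3, y = -2, z = 1, w = -5. Substituting into each constraint:
  (1) -2(-3) + 3(-2) + 1 - 2(-5) = 11 ✓
  (2) -3 > -5 ✓
  (3) -2 < -1 ✓
  (4) -2 > -3 ✓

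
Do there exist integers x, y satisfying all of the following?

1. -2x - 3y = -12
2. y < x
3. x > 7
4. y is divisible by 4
Yes

Take x = 12, y = -4. Substituting into each constraint:
  (1) -2(12) - 3(-4) = -12 ✓
  (2) -4 < 12 ✓
  (3) 12 > 7 ✓
  (4) -4 = 4 × -1, remainder 0 ✓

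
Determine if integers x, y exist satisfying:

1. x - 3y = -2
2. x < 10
Yes

Take x = -2, y = 0. Substituting into each constraint:
  (1) (-2) - 3(0) = -2 ✓
  (2) -2 < 10 ✓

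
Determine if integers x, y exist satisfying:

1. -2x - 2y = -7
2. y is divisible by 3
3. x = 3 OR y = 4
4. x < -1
No

Even the single constraint (-2x - 2y = -7) is infeasible over the integers.

  - -2x - 2y = -7: every term on the left is divisible by 2, so the LHS ≡ 0 (mod 2), but the RHS -7 is not — no integer solution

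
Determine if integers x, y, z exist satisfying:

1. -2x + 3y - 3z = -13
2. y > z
Yes

Take x = 8, y = 1, z = 0. Substituting into each constraint:
  (1) -2(8) + 3(1) - 3(0) = -13 ✓
  (2) 1 > 0 ✓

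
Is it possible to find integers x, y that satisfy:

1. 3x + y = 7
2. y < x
Yes

Take x = 2, y = 1. Substituting into each constraint:
  (1) 3(2) + 1 = 7 ✓
  (2) 1 < 2 ✓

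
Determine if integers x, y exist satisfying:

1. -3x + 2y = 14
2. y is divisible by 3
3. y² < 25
No

A contradictory subset is {-3x + 2y = 14, y is divisible by 3}. No integer assignment can satisfy these jointly:

  - -3x + 2y = 14: is a linear equation tying the variables together
  - y is divisible by 3: restricts y to multiples of 3

Modular obstruction: writing y = 3y', every remaining term of the linear equation is divisible by 3, so the left side is ≡ 0 (mod 3); but the right side 14 ≡ 2 (mod 3). No integers can satisfy it.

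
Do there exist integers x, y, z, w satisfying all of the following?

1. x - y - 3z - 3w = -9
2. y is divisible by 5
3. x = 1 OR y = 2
Yes

Take x = 1, y = -5, z = 5, w = 0. Substituting into each constraint:
  (1) 1 + 5 - 3(5) - 3(0) = -9 ✓
  (2) -5 = 5 × -1, remainder 0 ✓
  (3) x = 1, target 1 ✓ (first branch holds)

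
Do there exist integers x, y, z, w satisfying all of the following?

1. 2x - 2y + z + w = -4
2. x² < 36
Yes

Take x = 0, y = 2, z = 0, w = 0. Substituting into each constraint:
  (1) 2(0) - 2(2) + 0 + 0 = -4 ✓
  (2) x² = (0)² = 0, and 0 < 36 ✓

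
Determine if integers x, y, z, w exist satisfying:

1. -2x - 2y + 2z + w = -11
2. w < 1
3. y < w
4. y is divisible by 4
Yes

Take x = 0, y = -4, z = -8, w = -3. Substituting into each constraint:
  (1) -2(0) - 2(-4) + 2(-8) + (-3) = -11 ✓
  (2) -3 < 1 ✓
  (3) -4 < -3 ✓
  (4) -4 = 4 × -1, remainder 0 ✓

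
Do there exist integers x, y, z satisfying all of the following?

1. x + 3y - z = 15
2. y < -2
Yes

Take x = 24, y = -3, z = 0. Substituting into each constraint:
  (1) 24 + 3(-3) + 0 = 15 ✓
  (2) -3 < -2 ✓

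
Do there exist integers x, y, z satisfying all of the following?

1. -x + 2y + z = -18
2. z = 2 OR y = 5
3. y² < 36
Yes

Take x = 0, y = 5, z = -28. Substituting into each constraint:
  (1) 0 + 2(5) + (-28) = -18 ✓
  (2) y = 5, target 5 ✓ (second branch holds)
  (3) y² = (5)² = 25, and 25 < 36 ✓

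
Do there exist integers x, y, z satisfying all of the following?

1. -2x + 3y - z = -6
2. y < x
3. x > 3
Yes

Take x = 4, y = 0, z = -2. Substituting into each constraint:
  (1) -2(4) + 3(0) + 2 = -6 ✓
  (2) 0 < 4 ✓
  (3) 4 > 3 ✓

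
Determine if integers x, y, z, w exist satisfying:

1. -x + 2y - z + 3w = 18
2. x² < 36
Yes

Take x = 0, y = 0, z = -18, w = 0. Substituting into each constraint:
  (1) 0 + 2(0) + 18 + 3(0) = 18 ✓
  (2) x² = (0)² = 0, and 0 < 36 ✓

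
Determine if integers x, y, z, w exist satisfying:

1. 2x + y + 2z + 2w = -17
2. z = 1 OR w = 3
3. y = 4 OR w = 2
Yes

Take x = 0, y = -23, z = 1, w = 2. Substituting into each constraint:
  (1) 2(0) + (-23) + 2(1) + 2(2) = -17 ✓
  (2) z = 1, target 1 ✓ (first branch holds)
  (3) w = 2, target 2 ✓ (second branch holds)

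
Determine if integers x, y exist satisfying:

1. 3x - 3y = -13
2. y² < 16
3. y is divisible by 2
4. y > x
No

Even the single constraint (3x - 3y = -13) is infeasible over the integers.

  - 3x - 3y = -13: every term on the left is divisible by 3, so the LHS ≡ 0 (mod 3), but the RHS -13 is not — no integer solution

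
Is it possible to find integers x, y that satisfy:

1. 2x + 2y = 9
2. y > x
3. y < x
No

Even the single constraint (2x + 2y = 9) is infeasible over the integers.

  - 2x + 2y = 9: every term on the left is divisible by 2, so the LHS ≡ 0 (mod 2), but the RHS 9 is not — no integer solution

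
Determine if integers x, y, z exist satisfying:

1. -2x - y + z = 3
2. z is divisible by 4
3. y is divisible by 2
No

The full constraint system is jointly infeasible over the integers. Each constraint and what it forces:

  - -2x - y + z = 3: is a linear equation tying the variables together
  - z is divisible by 4: restricts z to multiples of 4
  - y is divisible by 2: restricts y to multiples of 2

Modular obstruction: writing y = 2y' and writing z = 4z', every remaining term of the linear equation is divisible by 2, so the left side is ≡ 0 (mod 2); but the right side 3 ≡ 1 (mod 2). No integers can satisfy it.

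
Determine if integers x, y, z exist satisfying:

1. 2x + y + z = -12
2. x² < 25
Yes

Take x = 0, y = 0, z = -12. Substituting into each constraint:
  (1) 2(0) + 0 + (-12) = -12 ✓
  (2) x² = (0)² = 0, and 0 < 25 ✓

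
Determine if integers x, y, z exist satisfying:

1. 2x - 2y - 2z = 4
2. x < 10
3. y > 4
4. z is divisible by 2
Yes

Take x = 7, y = 5, z = 0. Substituting into each constraint:
  (1) 2(7) - 2(5) - 2(0) = 4 ✓
  (2) 7 < 10 ✓
  (3) 5 > 4 ✓
  (4) 0 = 2 × 0, remainder 0 ✓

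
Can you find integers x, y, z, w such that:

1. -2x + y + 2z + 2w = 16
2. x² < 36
Yes

Take x = 0, y = 16, z = 0, w = 0. Substituting into each constraint:
  (1) -2(0) + 16 + 2(0) + 2(0) = 16 ✓
  (2) x² = (0)² = 0, and 0 < 36 ✓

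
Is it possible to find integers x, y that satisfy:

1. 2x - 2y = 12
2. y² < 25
Yes

Take x = 6, y = 0. Substituting into each constraint:
  (1) 2(6) - 2(0) = 12 ✓
  (2) y² = (0)² = 0, and 0 < 25 ✓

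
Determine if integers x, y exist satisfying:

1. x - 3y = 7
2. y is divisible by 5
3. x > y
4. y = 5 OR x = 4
Yes

Take x = 22, y = 5. Substituting into each constraint:
  (1) 22 - 3(5) = 7 ✓
  (2) 5 = 5 × 1, remainder 0 ✓
  (3) 22 > 5 ✓
  (4) y = 5, target 5 ✓ (first branch holds)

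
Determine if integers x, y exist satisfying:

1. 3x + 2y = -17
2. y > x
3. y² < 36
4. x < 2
Yes

Take x = -5, y = -1. Substituting into each constraint:
  (1) 3(-5) + 2(-1) = -17 ✓
  (2) -1 > -5 ✓
  (3) y² = (-1)² = 1, and 1 < 36 ✓
  (4) -5 < 2 ✓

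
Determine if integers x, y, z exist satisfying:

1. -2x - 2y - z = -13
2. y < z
Yes

Take x = 6, y = 0, z = 1. Substituting into each constraint:
  (1) -2(6) - 2(0) + (-1) = -13 ✓
  (2) 0 < 1 ✓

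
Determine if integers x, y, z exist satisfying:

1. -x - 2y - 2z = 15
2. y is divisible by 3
Yes

Take x = -15, y = 0, z = 0. Substituting into each constraint:
  (1) 15 - 2(0) - 2(0) = 15 ✓
  (2) 0 = 3 × 0, remainder 0 ✓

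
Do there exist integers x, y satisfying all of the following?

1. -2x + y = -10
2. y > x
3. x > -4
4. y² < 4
No

A contradictory subset is {-2x + y = -10, y > x, y² < 4}. No integer assignment can satisfy these jointly:

  - -2x + y = -10: is a linear equation tying the variables together
  - y > x: bounds one variable relative to another variable
  - y² < 4: restricts y to |y| ≤ 1

Propagating the comparison: x < y and y ≤ 1 give x ≤ 0. Range argument: with x ∈ [−∞, 0], y ∈ [-1, 1], the left side of the equation is at least -1, but the right side is -10 < -1. No integer solution exists.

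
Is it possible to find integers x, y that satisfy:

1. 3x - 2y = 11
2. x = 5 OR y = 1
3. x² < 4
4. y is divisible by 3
No

A contradictory subset is {3x - 2y = 11, x = 5 OR y = 1, x² < 4}. No integer assignment can satisfy these jointly:

  - 3x - 2y = 11: is a linear equation tying the variables together
  - x = 5 OR y = 1: forces a choice: either x = 5 or y = 1
  - x² < 4: restricts x to |x| ≤ 1

Split on the disjunction (x = 5 OR y = 1):
  • If x = 5: this contradicts x² < 4, which requires |x| ≤ 1.
  • If y = 1: with y = 1, every remaining term of the linear equation is divisible by 3, so the left side is ≡ 0 (mod 3); but the right side 13 ≡ 1 (mod 3). No integers can satisfy it.
Both branches are infeasible, so the system has no integer solution.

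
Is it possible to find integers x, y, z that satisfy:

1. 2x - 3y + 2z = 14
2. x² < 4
Yes

Take x = 0, y = -4, z = 1. Substituting into each constraint:
  (1) 2(0) - 3(-4) + 2(1) = 14 ✓
  (2) x² = (0)² = 0, and 0 < 4 ✓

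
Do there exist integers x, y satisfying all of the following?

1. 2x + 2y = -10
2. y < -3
Yes

Take x = -1, y = -4. Substituting into each constraint:
  (1) 2(-1) + 2(-4) = -10 ✓
  (2) -4 < -3 ✓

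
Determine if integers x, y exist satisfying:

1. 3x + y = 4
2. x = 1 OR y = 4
Yes

Take x = 1, y = 1. Substituting into each constraint:
  (1) 3(1) + 1 = 4 ✓
  (2) x = 1, target 1 ✓ (first branch holds)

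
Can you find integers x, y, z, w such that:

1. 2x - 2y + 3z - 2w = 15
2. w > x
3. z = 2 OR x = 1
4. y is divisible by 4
Yes

Take x = 1, y = -16, z = -5, w = 2. Substituting into each constraint:
  (1) 2(1) - 2(-16) + 3(-5) - 2(2) = 15 ✓
  (2) 2 > 1 ✓
  (3) x = 1, target 1 ✓ (second branch holds)
  (4) -16 = 4 × -4, remainder 0 ✓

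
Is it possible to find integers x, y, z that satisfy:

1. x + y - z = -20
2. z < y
Yes

Take x = -21, y = 1, z = 0. Substituting into each constraint:
  (1) (-21) + 1 + 0 = -20 ✓
  (2) 0 < 1 ✓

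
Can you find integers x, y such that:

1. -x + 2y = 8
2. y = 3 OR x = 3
Yes

Take x = -2, y = 3. Substituting into each constraint:
  (1) 2 + 2(3) = 8 ✓
  (2) y = 3, target 3 ✓ (first branch holds)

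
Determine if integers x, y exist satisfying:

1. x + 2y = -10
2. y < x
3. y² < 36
Yes

Take x = -2, y = -4. Substituting into each constraint:
  (1) (-2) + 2(-4) = -10 ✓
  (2) -4 < -2 ✓
  (3) y² = (-4)² = 16, and 16 < 36 ✓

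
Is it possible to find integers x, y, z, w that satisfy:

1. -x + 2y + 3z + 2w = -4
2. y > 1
Yes

Take x = 0, y = 4, z = -4, w = 0. Substituting into each constraint:
  (1) 0 + 2(4) + 3(-4) + 2(0) = -4 ✓
  (2) 4 > 1 ✓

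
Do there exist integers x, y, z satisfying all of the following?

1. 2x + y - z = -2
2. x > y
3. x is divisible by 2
Yes

Take x = 0, y = -1, z = 1. Substituting into each constraint:
  (1) 2(0) + (-1) + (-1) = -2 ✓
  (2) 0 > -1 ✓
  (3) 0 = 2 × 0, remainder 0 ✓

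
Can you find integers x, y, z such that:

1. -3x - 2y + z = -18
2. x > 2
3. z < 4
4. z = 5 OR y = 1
Yes

Take x = 6, y = 1, z = 2. Substituting into each constraint:
  (1) -3(6) - 2(1) + 2 = -18 ✓
  (2) 6 > 2 ✓
  (3) 2 < 4 ✓
  (4) y = 1, target 1 ✓ (second branch holds)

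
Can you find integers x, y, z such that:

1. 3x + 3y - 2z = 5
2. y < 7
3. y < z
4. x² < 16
Yes

Take x = 2, y = 1, z = 2. Substituting into each constraint:
  (1) 3(2) + 3(1) - 2(2) = 5 ✓
  (2) 1 < 7 ✓
  (3) 1 < 2 ✓
  (4) x² = (2)² = 4, and 4 < 16 ✓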